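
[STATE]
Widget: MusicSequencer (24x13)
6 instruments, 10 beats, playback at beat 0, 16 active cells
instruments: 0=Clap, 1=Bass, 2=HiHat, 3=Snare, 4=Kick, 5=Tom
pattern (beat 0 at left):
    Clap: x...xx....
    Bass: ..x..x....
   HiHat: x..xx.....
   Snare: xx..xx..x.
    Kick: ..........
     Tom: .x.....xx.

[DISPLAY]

      ▼123456789        
  Clap█···██····        
  Bass··█··█····        
 HiHat█··██·····        
 Snare██··██··█·        
  Kick··········        
   Tom·█·····██·        
                        
                        
                        
                        
                        
                        


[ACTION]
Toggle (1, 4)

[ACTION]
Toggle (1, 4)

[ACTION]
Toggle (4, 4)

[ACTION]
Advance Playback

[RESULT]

      0▼23456789        
  Clap█···██····        
  Bass··█··█····        
 HiHat█··██·····        
 Snare██··██··█·        
  Kick····█·····        
   Tom·█·····██·        
                        
                        
                        
                        
                        
                        


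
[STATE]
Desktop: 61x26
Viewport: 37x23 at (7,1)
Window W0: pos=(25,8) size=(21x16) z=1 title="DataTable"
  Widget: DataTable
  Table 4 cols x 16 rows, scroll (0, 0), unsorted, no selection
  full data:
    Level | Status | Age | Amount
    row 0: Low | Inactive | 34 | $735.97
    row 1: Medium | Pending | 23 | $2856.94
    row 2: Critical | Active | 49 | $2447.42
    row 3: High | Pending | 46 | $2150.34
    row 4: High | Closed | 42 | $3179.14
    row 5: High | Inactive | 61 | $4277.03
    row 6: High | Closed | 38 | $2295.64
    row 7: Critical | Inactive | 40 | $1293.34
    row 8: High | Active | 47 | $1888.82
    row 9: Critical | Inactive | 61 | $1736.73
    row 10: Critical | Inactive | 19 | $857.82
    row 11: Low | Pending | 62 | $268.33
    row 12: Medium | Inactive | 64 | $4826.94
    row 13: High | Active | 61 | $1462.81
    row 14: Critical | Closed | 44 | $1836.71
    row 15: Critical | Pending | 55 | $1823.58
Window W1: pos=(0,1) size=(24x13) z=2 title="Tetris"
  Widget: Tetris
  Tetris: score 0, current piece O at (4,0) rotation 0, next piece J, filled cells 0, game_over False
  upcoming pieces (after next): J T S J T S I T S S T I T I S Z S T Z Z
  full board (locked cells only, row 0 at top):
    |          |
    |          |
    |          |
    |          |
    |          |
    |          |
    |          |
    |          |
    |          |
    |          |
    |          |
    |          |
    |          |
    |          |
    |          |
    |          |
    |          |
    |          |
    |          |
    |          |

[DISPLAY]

━━━━━━━━━━━━━━━━┓                    
s               ┃                    
────────────────┨                    
    │Next:      ┃                    
    │█          ┃                    
    │███        ┃                    
    │           ┃                    
    │           ┃ ┏━━━━━━━━━━━━━━━━━━
    │           ┃ ┃ DataTable        
    │Score:     ┃ ┠──────────────────
    │0          ┃ ┃Level   │Status  │
    │           ┃ ┃────────┼────────┼
━━━━━━━━━━━━━━━━┛ ┃Low     │Inactive│
                  ┃Medium  │Pending │
                  ┃Critical│Active  │
                  ┃High    │Pending │
                  ┃High    │Closed  │
                  ┃High    │Inactive│
                  ┃High    │Closed  │
                  ┃Critical│Inactive│
                  ┃High    │Active  │
                  ┃Critical│Inactive│
                  ┗━━━━━━━━━━━━━━━━━━


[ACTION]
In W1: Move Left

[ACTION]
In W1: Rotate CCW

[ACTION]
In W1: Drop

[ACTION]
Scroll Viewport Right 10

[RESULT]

━━━━━━┓                              
      ┃                              
──────┨                              
      ┃                              
      ┃                              
      ┃                              
      ┃                              
      ┃ ┏━━━━━━━━━━━━━━━━━━━┓        
      ┃ ┃ DataTable         ┃        
:     ┃ ┠───────────────────┨        
      ┃ ┃Level   │Status  │A┃        
      ┃ ┃────────┼────────┼─┃        
━━━━━━┛ ┃Low     │Inactive│3┃        
        ┃Medium  │Pending │2┃        
        ┃Critical│Active  │4┃        
        ┃High    │Pending │4┃        
        ┃High    │Closed  │4┃        
        ┃High    │Inactive│6┃        
        ┃High    │Closed  │3┃        
        ┃Critical│Inactive│4┃        
        ┃High    │Active  │4┃        
        ┃Critical│Inactive│6┃        
        ┗━━━━━━━━━━━━━━━━━━━┛        


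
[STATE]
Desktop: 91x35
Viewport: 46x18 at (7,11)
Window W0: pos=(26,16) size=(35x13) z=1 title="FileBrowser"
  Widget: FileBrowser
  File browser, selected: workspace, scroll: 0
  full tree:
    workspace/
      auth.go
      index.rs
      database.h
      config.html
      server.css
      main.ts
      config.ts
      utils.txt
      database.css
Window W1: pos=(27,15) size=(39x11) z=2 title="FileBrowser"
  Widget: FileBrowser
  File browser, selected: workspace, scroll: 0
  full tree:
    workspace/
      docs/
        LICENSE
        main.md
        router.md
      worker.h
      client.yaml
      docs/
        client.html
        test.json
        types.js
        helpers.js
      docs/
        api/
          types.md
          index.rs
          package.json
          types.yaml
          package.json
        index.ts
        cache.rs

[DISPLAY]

                                              
                                              
                                              
                                              
                    ┏━━━━━━━━━━━━━━━━━━━━━━━━━
                   ┏┃ FileBrowser             
                   ┃┠─────────────────────────
                   ┠┃> [-] workspace/         
                   ┃┃    [+] docs/            
                   ┃┃    worker.h             
                   ┃┃    client.yaml          
                   ┃┃    [+] docs/            
                   ┃┃    [+] docs/            
                   ┃┃                         
                   ┃┗━━━━━━━━━━━━━━━━━━━━━━━━━
                   ┃    config.ts             
                   ┃    utils.txt             
                   ┗━━━━━━━━━━━━━━━━━━━━━━━━━━


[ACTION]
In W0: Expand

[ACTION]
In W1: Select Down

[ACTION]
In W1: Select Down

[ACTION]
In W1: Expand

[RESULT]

                                              
                                              
                                              
                                              
                    ┏━━━━━━━━━━━━━━━━━━━━━━━━━
                   ┏┃ FileBrowser             
                   ┃┠─────────────────────────
                   ┠┃  [-] workspace/         
                   ┃┃    [+] docs/            
                   ┃┃  > worker.h             
                   ┃┃    client.yaml          
                   ┃┃    [+] docs/            
                   ┃┃    [+] docs/            
                   ┃┃                         
                   ┃┗━━━━━━━━━━━━━━━━━━━━━━━━━
                   ┃    config.ts             
                   ┃    utils.txt             
                   ┗━━━━━━━━━━━━━━━━━━━━━━━━━━


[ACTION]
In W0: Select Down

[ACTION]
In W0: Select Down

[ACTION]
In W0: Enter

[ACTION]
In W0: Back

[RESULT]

                                              
                                              
                                              
                                              
                    ┏━━━━━━━━━━━━━━━━━━━━━━━━━
                   ┏┃ FileBrowser             
                   ┃┠─────────────────────────
                   ┠┃  [-] workspace/         
                   ┃┃    [+] docs/            
                   ┃┃  > worker.h             
                   ┃┃    client.yaml          
                   ┃┃    [+] docs/            
                   ┃┃    [+] docs/            
                   ┃┃                         
                   ┃┗━━━━━━━━━━━━━━━━━━━━━━━━━
                   ┃                          
                   ┃                          
                   ┗━━━━━━━━━━━━━━━━━━━━━━━━━━


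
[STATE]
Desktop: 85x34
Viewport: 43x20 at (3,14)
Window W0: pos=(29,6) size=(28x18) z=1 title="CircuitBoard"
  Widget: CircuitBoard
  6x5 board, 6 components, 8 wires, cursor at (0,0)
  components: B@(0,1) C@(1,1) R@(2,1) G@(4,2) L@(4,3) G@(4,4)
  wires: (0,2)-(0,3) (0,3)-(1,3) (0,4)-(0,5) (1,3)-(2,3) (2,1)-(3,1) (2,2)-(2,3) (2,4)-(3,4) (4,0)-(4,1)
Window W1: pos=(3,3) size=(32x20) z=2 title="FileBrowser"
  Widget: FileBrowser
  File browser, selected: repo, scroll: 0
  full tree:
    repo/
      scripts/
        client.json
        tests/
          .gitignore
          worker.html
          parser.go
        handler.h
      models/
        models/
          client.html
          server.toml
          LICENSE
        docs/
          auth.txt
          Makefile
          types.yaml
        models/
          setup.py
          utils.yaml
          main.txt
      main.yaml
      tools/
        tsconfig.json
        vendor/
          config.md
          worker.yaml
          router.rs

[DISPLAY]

┃                              ┃   R   · ─ 
┃                              ┃   │       
┃                              ┃   ·       
┃                              ┃           
┃                              ┃ ─ ·   G   
┃                              ┃r: (0,0)   
┃                              ┃           
┃                              ┃           
┗━━━━━━━━━━━━━━━━━━━━━━━━━━━━━━┛           
                          ┗━━━━━━━━━━━━━━━━
                                           
                                           
                                           
                                           
                                           
                                           
                                           
                                           
                                           
                                           


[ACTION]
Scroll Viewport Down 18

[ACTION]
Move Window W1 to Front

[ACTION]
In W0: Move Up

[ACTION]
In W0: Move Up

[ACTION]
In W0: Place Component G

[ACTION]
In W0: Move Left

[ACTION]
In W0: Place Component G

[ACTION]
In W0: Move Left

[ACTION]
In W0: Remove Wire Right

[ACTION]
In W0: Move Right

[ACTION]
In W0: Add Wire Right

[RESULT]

┃                              ┃   R   · ─ 
┃                              ┃   │       
┃                              ┃   ·       
┃                              ┃           
┃                              ┃ ─ ·   G   
┃                              ┃r: (0,1)   
┃                              ┃           
┃                              ┃           
┗━━━━━━━━━━━━━━━━━━━━━━━━━━━━━━┛           
                          ┗━━━━━━━━━━━━━━━━
                                           
                                           
                                           
                                           
                                           
                                           
                                           
                                           
                                           
                                           


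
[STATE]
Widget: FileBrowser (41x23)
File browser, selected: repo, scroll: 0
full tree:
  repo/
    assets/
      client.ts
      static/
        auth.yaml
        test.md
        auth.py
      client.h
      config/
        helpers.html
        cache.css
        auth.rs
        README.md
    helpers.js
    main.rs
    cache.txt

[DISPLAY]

> [-] repo/                              
    [+] assets/                          
    helpers.js                           
    main.rs                              
    cache.txt                            
                                         
                                         
                                         
                                         
                                         
                                         
                                         
                                         
                                         
                                         
                                         
                                         
                                         
                                         
                                         
                                         
                                         
                                         


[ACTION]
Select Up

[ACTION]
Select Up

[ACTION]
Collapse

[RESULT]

> [+] repo/                              
                                         
                                         
                                         
                                         
                                         
                                         
                                         
                                         
                                         
                                         
                                         
                                         
                                         
                                         
                                         
                                         
                                         
                                         
                                         
                                         
                                         
                                         


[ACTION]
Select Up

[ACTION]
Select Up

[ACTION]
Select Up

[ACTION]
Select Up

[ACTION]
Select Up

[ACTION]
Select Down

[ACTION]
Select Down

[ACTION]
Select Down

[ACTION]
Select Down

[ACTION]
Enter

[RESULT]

> [-] repo/                              
    [+] assets/                          
    helpers.js                           
    main.rs                              
    cache.txt                            
                                         
                                         
                                         
                                         
                                         
                                         
                                         
                                         
                                         
                                         
                                         
                                         
                                         
                                         
                                         
                                         
                                         
                                         


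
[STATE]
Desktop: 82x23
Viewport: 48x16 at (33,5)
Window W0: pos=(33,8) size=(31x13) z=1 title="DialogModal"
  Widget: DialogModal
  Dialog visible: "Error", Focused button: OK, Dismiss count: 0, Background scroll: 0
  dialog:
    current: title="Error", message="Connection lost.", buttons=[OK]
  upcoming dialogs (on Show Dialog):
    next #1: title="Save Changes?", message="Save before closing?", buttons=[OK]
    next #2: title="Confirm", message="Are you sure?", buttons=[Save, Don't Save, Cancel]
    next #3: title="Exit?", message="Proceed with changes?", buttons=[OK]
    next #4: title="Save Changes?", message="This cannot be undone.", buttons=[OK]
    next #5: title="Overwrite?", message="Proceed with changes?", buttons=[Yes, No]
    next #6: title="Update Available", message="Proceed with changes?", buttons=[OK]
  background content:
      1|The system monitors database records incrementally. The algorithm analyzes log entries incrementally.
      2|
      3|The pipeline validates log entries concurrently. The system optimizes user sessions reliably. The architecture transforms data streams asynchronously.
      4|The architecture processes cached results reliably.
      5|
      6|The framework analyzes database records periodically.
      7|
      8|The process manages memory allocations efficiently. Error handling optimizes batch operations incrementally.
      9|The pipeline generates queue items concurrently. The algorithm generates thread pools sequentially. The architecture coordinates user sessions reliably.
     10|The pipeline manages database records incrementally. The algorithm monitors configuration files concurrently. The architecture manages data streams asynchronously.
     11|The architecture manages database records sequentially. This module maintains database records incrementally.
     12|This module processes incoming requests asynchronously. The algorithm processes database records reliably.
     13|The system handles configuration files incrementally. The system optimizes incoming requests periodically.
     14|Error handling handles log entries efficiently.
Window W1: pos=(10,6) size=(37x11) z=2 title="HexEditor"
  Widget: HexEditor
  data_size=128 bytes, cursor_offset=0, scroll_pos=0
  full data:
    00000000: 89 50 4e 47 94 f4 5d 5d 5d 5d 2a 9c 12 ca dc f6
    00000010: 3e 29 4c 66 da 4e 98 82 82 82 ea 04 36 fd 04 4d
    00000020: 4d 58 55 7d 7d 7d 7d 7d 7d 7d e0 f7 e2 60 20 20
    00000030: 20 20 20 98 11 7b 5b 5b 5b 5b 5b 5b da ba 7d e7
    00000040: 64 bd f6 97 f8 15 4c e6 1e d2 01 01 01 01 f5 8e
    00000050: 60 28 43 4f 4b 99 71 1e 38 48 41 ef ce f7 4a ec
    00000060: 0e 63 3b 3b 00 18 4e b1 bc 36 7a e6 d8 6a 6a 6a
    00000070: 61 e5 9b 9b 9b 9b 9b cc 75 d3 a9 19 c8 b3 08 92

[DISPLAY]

                                                
━━━━━━━━━━━━━┓                                  
             ┃                                  
─────────────┨━━━━━━━━━━━━━━━━┓                 
94 f4 5d 5d  ┃                ┃                 
da 4e 98 82  ┃────────────────┨                 
7d 7d 7d 7d  ┃nitors database ┃                 
11 7b 5b 5b  ┃                ┃                 
f8 15 4c e6  ┃──────────┐og en┃                 
4b 99 71 1e  ┃ror       │es ca┃                 
00 18 4e b1  ┃ion lost. │     ┃                 
━━━━━━━━━━━━━┛OK]       │ataba┃                 
┃    └──────────────────┘     ┃                 
┃The process manages memory al┃                 
┃The pipeline generates queue ┃                 
┗━━━━━━━━━━━━━━━━━━━━━━━━━━━━━┛                 


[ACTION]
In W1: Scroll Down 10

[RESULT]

                                                
━━━━━━━━━━━━━┓                                  
             ┃                                  
─────────────┨━━━━━━━━━━━━━━━━┓                 
9b 9b 9b cc  ┃                ┃                 
             ┃────────────────┨                 
             ┃nitors database ┃                 
             ┃                ┃                 
             ┃──────────┐og en┃                 
             ┃ror       │es ca┃                 
             ┃ion lost. │     ┃                 
━━━━━━━━━━━━━┛OK]       │ataba┃                 
┃    └──────────────────┘     ┃                 
┃The process manages memory al┃                 
┃The pipeline generates queue ┃                 
┗━━━━━━━━━━━━━━━━━━━━━━━━━━━━━┛                 


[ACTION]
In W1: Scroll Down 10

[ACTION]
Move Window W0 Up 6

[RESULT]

┃The system monitors database ┃                 
━━━━━━━━━━━━━┓                ┃                 
             ┃──────────┐og en┃                 
─────────────┨ror       │es ca┃                 
9b 9b 9b cc  ┃ion lost. │     ┃                 
             ┃OK]       │ataba┃                 
             ┃──────────┘     ┃                 
             ┃anages memory al┃                 
             ┃generates queue ┃                 
             ┃━━━━━━━━━━━━━━━━┛                 
             ┃                                  
━━━━━━━━━━━━━┛                                  
                                                
                                                
                                                
                                                


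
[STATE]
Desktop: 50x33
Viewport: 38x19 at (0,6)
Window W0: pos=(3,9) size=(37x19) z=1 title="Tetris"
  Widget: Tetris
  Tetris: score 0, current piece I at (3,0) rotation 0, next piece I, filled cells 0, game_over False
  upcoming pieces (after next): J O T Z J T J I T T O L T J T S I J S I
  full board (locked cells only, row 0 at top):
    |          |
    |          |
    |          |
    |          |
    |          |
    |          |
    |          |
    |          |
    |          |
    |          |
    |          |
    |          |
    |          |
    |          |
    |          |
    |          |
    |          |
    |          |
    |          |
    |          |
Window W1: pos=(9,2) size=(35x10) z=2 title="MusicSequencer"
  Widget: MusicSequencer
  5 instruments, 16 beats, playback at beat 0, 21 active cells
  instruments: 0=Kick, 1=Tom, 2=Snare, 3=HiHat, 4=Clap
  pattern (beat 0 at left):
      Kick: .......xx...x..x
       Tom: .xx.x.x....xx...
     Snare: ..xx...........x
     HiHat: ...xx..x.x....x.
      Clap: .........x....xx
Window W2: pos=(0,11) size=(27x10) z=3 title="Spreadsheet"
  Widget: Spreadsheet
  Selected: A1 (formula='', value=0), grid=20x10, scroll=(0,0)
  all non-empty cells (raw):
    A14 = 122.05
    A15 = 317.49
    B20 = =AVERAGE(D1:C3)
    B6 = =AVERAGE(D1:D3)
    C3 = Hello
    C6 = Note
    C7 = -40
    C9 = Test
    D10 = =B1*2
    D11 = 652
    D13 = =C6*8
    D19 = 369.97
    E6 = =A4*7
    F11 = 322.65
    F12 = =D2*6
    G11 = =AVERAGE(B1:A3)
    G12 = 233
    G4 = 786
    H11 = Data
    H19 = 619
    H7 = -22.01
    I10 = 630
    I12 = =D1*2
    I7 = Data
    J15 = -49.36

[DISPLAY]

         ┃  Kick·······██···█··█      
         ┃   Tom·██·█·█····██···      
         ┃ Snare··██···········█      
   ┏━━━━━┃ HiHat···██··█·█····█·      
   ┃ Tetr┃  Clap·········█····██      
┏━━━━━━━━━━━━━━━━━━━━━━━━━┓━━━━━━━━━━━
┃ Spreadsheet             ┃           
┠─────────────────────────┨           
┃A1:                      ┃           
┃       A       B       C ┃           
┃-------------------------┃           
┃  1      [0]       0     ┃           
┃  2        0       0     ┃           
┃  3        0       0Hello┃           
┗━━━━━━━━━━━━━━━━━━━━━━━━━┛           
   ┃          │                       
   ┃          │                       
   ┃          │                       
   ┃          │                       


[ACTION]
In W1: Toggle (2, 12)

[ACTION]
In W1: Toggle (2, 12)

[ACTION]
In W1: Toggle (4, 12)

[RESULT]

         ┃  Kick·······██···█··█      
         ┃   Tom·██·█·█····██···      
         ┃ Snare··██···········█      
   ┏━━━━━┃ HiHat···██··█·█····█·      
   ┃ Tetr┃  Clap·········█··█·██      
┏━━━━━━━━━━━━━━━━━━━━━━━━━┓━━━━━━━━━━━
┃ Spreadsheet             ┃           
┠─────────────────────────┨           
┃A1:                      ┃           
┃       A       B       C ┃           
┃-------------------------┃           
┃  1      [0]       0     ┃           
┃  2        0       0     ┃           
┃  3        0       0Hello┃           
┗━━━━━━━━━━━━━━━━━━━━━━━━━┛           
   ┃          │                       
   ┃          │                       
   ┃          │                       
   ┃          │                       


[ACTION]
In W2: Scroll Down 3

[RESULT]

         ┃  Kick·······██···█··█      
         ┃   Tom·██·█·█····██···      
         ┃ Snare··██···········█      
   ┏━━━━━┃ HiHat···██··█·█····█·      
   ┃ Tetr┃  Clap·········█··█·██      
┏━━━━━━━━━━━━━━━━━━━━━━━━━┓━━━━━━━━━━━
┃ Spreadsheet             ┃           
┠─────────────────────────┨           
┃A1:                      ┃           
┃       A       B       C ┃           
┃-------------------------┃           
┃  4        0       0     ┃           
┃  5        0       0     ┃           
┃  6        0       0Note ┃           
┗━━━━━━━━━━━━━━━━━━━━━━━━━┛           
   ┃          │                       
   ┃          │                       
   ┃          │                       
   ┃          │                       


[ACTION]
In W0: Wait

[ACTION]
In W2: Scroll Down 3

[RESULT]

         ┃  Kick·······██···█··█      
         ┃   Tom·██·█·█····██···      
         ┃ Snare··██···········█      
   ┏━━━━━┃ HiHat···██··█·█····█·      
   ┃ Tetr┃  Clap·········█··█·██      
┏━━━━━━━━━━━━━━━━━━━━━━━━━┓━━━━━━━━━━━
┃ Spreadsheet             ┃           
┠─────────────────────────┨           
┃A1:                      ┃           
┃       A       B       C ┃           
┃-------------------------┃           
┃  7        0       0     ┃           
┃  8        0       0     ┃           
┃  9        0       0Test ┃           
┗━━━━━━━━━━━━━━━━━━━━━━━━━┛           
   ┃          │                       
   ┃          │                       
   ┃          │                       
   ┃          │                       


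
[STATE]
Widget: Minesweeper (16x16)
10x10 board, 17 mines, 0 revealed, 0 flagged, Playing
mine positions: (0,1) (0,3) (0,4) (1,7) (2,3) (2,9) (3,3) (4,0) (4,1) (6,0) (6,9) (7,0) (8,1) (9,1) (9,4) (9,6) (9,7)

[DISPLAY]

■■■■■■■■■■      
■■■■■■■■■■      
■■■■■■■■■■      
■■■■■■■■■■      
■■■■■■■■■■      
■■■■■■■■■■      
■■■■■■■■■■      
■■■■■■■■■■      
■■■■■■■■■■      
■■■■■■■■■■      
                
                
                
                
                
                


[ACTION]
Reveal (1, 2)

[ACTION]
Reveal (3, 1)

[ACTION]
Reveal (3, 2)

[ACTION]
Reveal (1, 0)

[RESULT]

■■■■■■■■■■      
1■3■■■■■■■      
■■■■■■■■■■      
■23■■■■■■■      
■■■■■■■■■■      
■■■■■■■■■■      
■■■■■■■■■■      
■■■■■■■■■■      
■■■■■■■■■■      
■■■■■■■■■■      
                
                
                
                
                
                


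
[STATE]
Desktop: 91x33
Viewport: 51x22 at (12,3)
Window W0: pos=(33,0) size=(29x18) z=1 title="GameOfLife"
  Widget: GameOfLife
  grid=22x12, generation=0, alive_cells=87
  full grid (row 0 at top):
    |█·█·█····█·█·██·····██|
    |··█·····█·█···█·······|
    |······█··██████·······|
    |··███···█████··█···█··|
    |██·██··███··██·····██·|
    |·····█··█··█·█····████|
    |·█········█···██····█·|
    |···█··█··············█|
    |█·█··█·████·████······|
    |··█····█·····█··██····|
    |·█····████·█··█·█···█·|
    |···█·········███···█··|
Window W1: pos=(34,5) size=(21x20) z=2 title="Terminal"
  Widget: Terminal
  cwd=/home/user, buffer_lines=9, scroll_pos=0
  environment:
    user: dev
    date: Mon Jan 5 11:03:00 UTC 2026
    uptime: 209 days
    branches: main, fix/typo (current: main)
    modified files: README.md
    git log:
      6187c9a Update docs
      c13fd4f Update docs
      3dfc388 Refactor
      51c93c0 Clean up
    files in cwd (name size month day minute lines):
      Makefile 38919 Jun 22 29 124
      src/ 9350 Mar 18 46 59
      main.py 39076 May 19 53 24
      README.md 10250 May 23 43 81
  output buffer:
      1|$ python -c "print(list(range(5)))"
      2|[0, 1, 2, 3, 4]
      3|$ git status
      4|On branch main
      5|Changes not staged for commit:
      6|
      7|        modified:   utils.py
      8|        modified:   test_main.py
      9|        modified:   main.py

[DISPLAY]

                     ┃Gen: 0                     ┃ 
                     ┃█·█·█····█·█·██·····██     ┃ 
                     ┃┏━━━━━━━━━━━━━━━━━━━┓·     ┃ 
                     ┃┃ Terminal          ┃·     ┃ 
                     ┃┠───────────────────┨·     ┃ 
                     ┃┃$ python -c "print(┃·     ┃ 
                     ┃┃[0, 1, 2, 3, 4]    ┃█     ┃ 
                     ┃┃$ git status       ┃·     ┃ 
                     ┃┃On branch main     ┃█     ┃ 
                     ┃┃Changes not staged ┃·     ┃ 
                     ┃┃                   ┃·     ┃ 
                     ┃┃        modified:  ┃·     ┃ 
                     ┃┃        modified:  ┃·     ┃ 
                     ┃┃        modified:  ┃      ┃ 
                     ┗┃$ █                ┃━━━━━━┛ 
                      ┃                   ┃        
                      ┃                   ┃        
                      ┃                   ┃        
                      ┃                   ┃        
                      ┃                   ┃        
                      ┃                   ┃        
                      ┗━━━━━━━━━━━━━━━━━━━┛        


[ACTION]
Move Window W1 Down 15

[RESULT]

                     ┃Gen: 0                     ┃ 
                     ┃█·█·█····█·█·██·····██     ┃ 
                     ┃··█·····█·█···█·······     ┃ 
                     ┃······█··██████·······     ┃ 
                     ┃··███···█████··█···█··     ┃ 
                     ┃██·██··███··██·····██·     ┃ 
                     ┃·····█··█··█·█····████     ┃ 
                     ┃·█········█···██····█·     ┃ 
                     ┃···█··█··············█     ┃ 
                     ┃█·█··█·████·████······     ┃ 
                     ┃┏━━━━━━━━━━━━━━━━━━━┓·     ┃ 
                     ┃┃ Terminal          ┃·     ┃ 
                     ┃┠───────────────────┨·     ┃ 
                     ┃┃$ python -c "print(┃      ┃ 
                     ┗┃[0, 1, 2, 3, 4]    ┃━━━━━━┛ 
                      ┃$ git status       ┃        
                      ┃On branch main     ┃        
                      ┃Changes not staged ┃        
                      ┃                   ┃        
                      ┃        modified:  ┃        
                      ┃        modified:  ┃        
                      ┃        modified:  ┃        


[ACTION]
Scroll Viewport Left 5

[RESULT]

                          ┃Gen: 0                  
                          ┃█·█·█····█·█·██·····██  
                          ┃··█·····█·█···█·······  
                          ┃······█··██████·······  
                          ┃··███···█████··█···█··  
                          ┃██·██··███··██·····██·  
                          ┃·····█··█··█·█····████  
                          ┃·█········█···██····█·  
                          ┃···█··█··············█  
                          ┃█·█··█·████·████······  
                          ┃┏━━━━━━━━━━━━━━━━━━━┓·  
                          ┃┃ Terminal          ┃·  
                          ┃┠───────────────────┨·  
                          ┃┃$ python -c "print(┃   
                          ┗┃[0, 1, 2, 3, 4]    ┃━━━
                           ┃$ git status       ┃   
                           ┃On branch main     ┃   
                           ┃Changes not staged ┃   
                           ┃                   ┃   
                           ┃        modified:  ┃   
                           ┃        modified:  ┃   
                           ┃        modified:  ┃   


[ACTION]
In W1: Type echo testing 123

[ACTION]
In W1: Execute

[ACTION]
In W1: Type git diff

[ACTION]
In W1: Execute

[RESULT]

                          ┃Gen: 0                  
                          ┃█·█·█····█·█·██·····██  
                          ┃··█·····█·█···█·······  
                          ┃······█··██████·······  
                          ┃··███···█████··█···█··  
                          ┃██·██··███··██·····██·  
                          ┃·····█··█··█·█····████  
                          ┃·█········█···██····█·  
                          ┃···█··█··············█  
                          ┃█·█··█·████·████······  
                          ┃┏━━━━━━━━━━━━━━━━━━━┓·  
                          ┃┃ Terminal          ┃·  
                          ┃┠───────────────────┨·  
                          ┃┃On branch main     ┃   
                          ┗┃Changes not staged ┃━━━
                           ┃                   ┃   
                           ┃        modified:  ┃   
                           ┃        modified:  ┃   
                           ┃        modified:  ┃   
                           ┃$ echo testing 123 ┃   
                           ┃testing 123        ┃   
                           ┃$ git diff         ┃   


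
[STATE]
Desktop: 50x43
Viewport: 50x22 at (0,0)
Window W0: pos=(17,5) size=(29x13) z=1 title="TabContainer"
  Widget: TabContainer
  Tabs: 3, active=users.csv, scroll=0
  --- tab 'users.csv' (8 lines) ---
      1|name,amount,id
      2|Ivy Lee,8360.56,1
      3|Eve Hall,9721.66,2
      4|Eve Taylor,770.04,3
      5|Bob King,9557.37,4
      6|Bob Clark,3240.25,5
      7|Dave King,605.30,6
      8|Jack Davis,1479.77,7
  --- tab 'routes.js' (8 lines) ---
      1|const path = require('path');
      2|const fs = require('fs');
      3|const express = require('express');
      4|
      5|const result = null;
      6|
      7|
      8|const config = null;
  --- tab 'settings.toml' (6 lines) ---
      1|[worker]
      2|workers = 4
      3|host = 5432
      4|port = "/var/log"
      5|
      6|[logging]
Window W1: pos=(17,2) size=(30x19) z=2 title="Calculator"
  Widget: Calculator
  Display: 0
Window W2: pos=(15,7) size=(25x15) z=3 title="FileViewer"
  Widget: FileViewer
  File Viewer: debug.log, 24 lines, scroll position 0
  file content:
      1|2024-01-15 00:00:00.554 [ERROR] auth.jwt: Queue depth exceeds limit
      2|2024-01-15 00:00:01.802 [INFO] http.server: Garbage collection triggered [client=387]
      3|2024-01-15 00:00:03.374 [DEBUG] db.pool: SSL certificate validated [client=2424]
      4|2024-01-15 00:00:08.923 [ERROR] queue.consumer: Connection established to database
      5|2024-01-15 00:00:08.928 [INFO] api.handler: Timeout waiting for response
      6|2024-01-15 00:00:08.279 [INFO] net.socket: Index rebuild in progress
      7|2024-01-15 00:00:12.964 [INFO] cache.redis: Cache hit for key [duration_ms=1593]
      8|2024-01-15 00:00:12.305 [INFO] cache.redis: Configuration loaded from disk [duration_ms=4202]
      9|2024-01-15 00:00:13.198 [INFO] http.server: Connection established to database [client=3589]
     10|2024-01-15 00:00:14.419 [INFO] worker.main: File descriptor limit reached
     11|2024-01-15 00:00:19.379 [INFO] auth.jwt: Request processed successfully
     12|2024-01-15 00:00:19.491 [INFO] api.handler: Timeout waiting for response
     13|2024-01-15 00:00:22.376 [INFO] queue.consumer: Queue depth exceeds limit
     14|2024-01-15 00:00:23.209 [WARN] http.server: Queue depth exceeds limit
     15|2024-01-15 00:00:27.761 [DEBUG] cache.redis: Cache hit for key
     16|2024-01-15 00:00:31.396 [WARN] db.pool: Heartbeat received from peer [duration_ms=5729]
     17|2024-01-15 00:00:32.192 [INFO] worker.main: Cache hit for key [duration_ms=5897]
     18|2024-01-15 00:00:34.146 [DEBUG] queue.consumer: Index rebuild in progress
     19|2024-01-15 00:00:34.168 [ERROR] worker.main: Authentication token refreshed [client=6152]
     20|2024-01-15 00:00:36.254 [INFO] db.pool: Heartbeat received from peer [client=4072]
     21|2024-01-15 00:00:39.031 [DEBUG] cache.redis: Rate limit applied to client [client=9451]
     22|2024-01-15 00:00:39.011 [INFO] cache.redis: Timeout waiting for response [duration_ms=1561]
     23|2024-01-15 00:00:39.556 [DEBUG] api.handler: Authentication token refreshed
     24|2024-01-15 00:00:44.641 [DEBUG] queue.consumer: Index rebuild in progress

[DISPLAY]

                                                  
                                                  
                 ┏━━━━━━━━━━━━━━━━━━━━━━━━━━━━┓   
                 ┃ Calculator                 ┃   
                 ┠────────────────────────────┨   
                 ┃                           0┃   
                 ┃┌───┬───┬───┬───┐           ┃   
               ┏━━━━━━━━━━━━━━━━━━━━━━━┓      ┃   
               ┃ FileViewer            ┃      ┃   
               ┠───────────────────────┨      ┃   
               ┃2024-01-15 00:00:00.55▲┃      ┃   
               ┃2024-01-15 00:00:01.80█┃      ┃   
               ┃2024-01-15 00:00:03.37░┃      ┃   
               ┃2024-01-15 00:00:08.92░┃      ┃   
               ┃2024-01-15 00:00:08.92░┃      ┃   
               ┃2024-01-15 00:00:08.27░┃      ┃   
               ┃2024-01-15 00:00:12.96░┃      ┃   
               ┃2024-01-15 00:00:12.30░┃      ┃   
               ┃2024-01-15 00:00:13.19░┃      ┃   
               ┃2024-01-15 00:00:14.41░┃      ┃   
               ┃2024-01-15 00:00:19.37▼┃━━━━━━┛   
               ┗━━━━━━━━━━━━━━━━━━━━━━━┛          


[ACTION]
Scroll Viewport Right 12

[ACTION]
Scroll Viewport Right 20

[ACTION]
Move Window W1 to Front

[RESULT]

                                                  
                                                  
                 ┏━━━━━━━━━━━━━━━━━━━━━━━━━━━━┓   
                 ┃ Calculator                 ┃   
                 ┠────────────────────────────┨   
                 ┃                           0┃   
                 ┃┌───┬───┬───┬───┐           ┃   
               ┏━┃│ 7 │ 8 │ 9 │ ÷ │           ┃   
               ┃ ┃├───┼───┼───┼───┤           ┃   
               ┠─┃│ 4 │ 5 │ 6 │ × │           ┃   
               ┃2┃├───┼───┼───┼───┤           ┃   
               ┃2┃│ 1 │ 2 │ 3 │ - │           ┃   
               ┃2┃├───┼───┼───┼───┤           ┃   
               ┃2┃│ 0 │ . │ = │ + │           ┃   
               ┃2┃├───┼───┼───┼───┤           ┃   
               ┃2┃│ C │ MC│ MR│ M+│           ┃   
               ┃2┃└───┴───┴───┴───┘           ┃   
               ┃2┃                            ┃   
               ┃2┃                            ┃   
               ┃2┃                            ┃   
               ┃2┗━━━━━━━━━━━━━━━━━━━━━━━━━━━━┛   
               ┗━━━━━━━━━━━━━━━━━━━━━━━┛          


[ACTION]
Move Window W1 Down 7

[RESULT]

                                                  
                                                  
                                                  
                                                  
                                                  
                 ┏━━━━━━━━━━━━━━━━━━━━━━━━━━━┓    
                 ┃ TabContainer              ┃    
               ┏━━━━━━━━━━━━━━━━━━━━━━━┓─────┨    
               ┃ FileViewer            ┃ │ se┃    
               ┠─┏━━━━━━━━━━━━━━━━━━━━━━━━━━━━┓   
               ┃2┃ Calculator                 ┃   
               ┃2┠────────────────────────────┨   
               ┃2┃                           0┃   
               ┃2┃┌───┬───┬───┬───┐           ┃   
               ┃2┃│ 7 │ 8 │ 9 │ ÷ │           ┃   
               ┃2┃├───┼───┼───┼───┤           ┃   
               ┃2┃│ 4 │ 5 │ 6 │ × │           ┃   
               ┃2┃├───┼───┼───┼───┤           ┃   
               ┃2┃│ 1 │ 2 │ 3 │ - │           ┃   
               ┃2┃├───┼───┼───┼───┤           ┃   
               ┃2┃│ 0 │ . │ = │ + │           ┃   
               ┗━┃├───┼───┼───┼───┤           ┃   
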